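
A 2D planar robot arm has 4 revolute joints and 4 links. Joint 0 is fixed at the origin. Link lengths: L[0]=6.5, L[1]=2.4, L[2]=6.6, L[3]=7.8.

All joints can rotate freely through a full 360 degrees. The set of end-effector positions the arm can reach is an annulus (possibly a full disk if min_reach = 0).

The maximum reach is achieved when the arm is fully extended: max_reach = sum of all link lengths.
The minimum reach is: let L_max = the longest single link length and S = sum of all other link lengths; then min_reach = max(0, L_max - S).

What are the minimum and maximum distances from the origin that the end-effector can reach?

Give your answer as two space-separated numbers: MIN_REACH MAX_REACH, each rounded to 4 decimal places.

Answer: 0.0000 23.3000

Derivation:
Link lengths: [6.5, 2.4, 6.6, 7.8]
max_reach = 6.5 + 2.4 + 6.6 + 7.8 = 23.3
L_max = max([6.5, 2.4, 6.6, 7.8]) = 7.8
S (sum of others) = 23.3 - 7.8 = 15.5
min_reach = max(0, 7.8 - 15.5) = max(0, -7.7) = 0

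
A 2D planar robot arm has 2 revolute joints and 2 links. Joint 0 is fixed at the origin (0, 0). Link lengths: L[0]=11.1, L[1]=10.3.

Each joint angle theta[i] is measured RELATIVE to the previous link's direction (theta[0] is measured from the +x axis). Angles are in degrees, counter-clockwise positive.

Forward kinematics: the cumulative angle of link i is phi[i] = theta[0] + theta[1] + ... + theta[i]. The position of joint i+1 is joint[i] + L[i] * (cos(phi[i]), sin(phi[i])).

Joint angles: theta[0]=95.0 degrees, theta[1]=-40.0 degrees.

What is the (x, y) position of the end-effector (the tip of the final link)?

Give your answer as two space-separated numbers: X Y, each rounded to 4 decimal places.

Answer: 4.9404 19.4950

Derivation:
joint[0] = (0.0000, 0.0000)  (base)
link 0: phi[0] = 95 = 95 deg
  cos(95 deg) = -0.0872, sin(95 deg) = 0.9962
  joint[1] = (0.0000, 0.0000) + 11.1 * (-0.0872, 0.9962) = (0.0000 + -0.9674, 0.0000 + 11.0578) = (-0.9674, 11.0578)
link 1: phi[1] = 95 + -40 = 55 deg
  cos(55 deg) = 0.5736, sin(55 deg) = 0.8192
  joint[2] = (-0.9674, 11.0578) + 10.3 * (0.5736, 0.8192) = (-0.9674 + 5.9078, 11.0578 + 8.4373) = (4.9404, 19.4950)
End effector: (4.9404, 19.4950)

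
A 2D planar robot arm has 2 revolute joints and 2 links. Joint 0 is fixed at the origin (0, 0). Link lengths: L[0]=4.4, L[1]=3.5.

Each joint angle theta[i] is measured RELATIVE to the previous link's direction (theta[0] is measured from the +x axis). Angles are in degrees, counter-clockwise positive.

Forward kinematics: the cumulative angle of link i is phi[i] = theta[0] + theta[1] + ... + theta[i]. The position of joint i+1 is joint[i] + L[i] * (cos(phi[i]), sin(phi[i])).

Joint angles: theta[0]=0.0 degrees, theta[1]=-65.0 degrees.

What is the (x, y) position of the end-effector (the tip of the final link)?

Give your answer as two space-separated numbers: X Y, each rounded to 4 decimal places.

Answer: 5.8792 -3.1721

Derivation:
joint[0] = (0.0000, 0.0000)  (base)
link 0: phi[0] = 0 = 0 deg
  cos(0 deg) = 1.0000, sin(0 deg) = 0.0000
  joint[1] = (0.0000, 0.0000) + 4.4 * (1.0000, 0.0000) = (0.0000 + 4.4000, 0.0000 + 0.0000) = (4.4000, 0.0000)
link 1: phi[1] = 0 + -65 = -65 deg
  cos(-65 deg) = 0.4226, sin(-65 deg) = -0.9063
  joint[2] = (4.4000, 0.0000) + 3.5 * (0.4226, -0.9063) = (4.4000 + 1.4792, 0.0000 + -3.1721) = (5.8792, -3.1721)
End effector: (5.8792, -3.1721)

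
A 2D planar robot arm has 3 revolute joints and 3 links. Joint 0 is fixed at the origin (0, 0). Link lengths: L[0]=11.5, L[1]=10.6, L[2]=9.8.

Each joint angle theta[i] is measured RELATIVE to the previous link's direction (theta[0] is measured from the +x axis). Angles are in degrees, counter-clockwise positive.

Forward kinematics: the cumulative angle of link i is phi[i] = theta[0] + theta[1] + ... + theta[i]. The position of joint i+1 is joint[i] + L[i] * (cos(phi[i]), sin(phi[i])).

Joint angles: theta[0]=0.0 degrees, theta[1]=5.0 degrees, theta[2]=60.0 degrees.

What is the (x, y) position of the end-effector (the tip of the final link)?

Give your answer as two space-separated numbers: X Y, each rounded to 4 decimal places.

joint[0] = (0.0000, 0.0000)  (base)
link 0: phi[0] = 0 = 0 deg
  cos(0 deg) = 1.0000, sin(0 deg) = 0.0000
  joint[1] = (0.0000, 0.0000) + 11.5 * (1.0000, 0.0000) = (0.0000 + 11.5000, 0.0000 + 0.0000) = (11.5000, 0.0000)
link 1: phi[1] = 0 + 5 = 5 deg
  cos(5 deg) = 0.9962, sin(5 deg) = 0.0872
  joint[2] = (11.5000, 0.0000) + 10.6 * (0.9962, 0.0872) = (11.5000 + 10.5597, 0.0000 + 0.9239) = (22.0597, 0.9239)
link 2: phi[2] = 0 + 5 + 60 = 65 deg
  cos(65 deg) = 0.4226, sin(65 deg) = 0.9063
  joint[3] = (22.0597, 0.9239) + 9.8 * (0.4226, 0.9063) = (22.0597 + 4.1417, 0.9239 + 8.8818) = (26.2013, 9.8057)
End effector: (26.2013, 9.8057)

Answer: 26.2013 9.8057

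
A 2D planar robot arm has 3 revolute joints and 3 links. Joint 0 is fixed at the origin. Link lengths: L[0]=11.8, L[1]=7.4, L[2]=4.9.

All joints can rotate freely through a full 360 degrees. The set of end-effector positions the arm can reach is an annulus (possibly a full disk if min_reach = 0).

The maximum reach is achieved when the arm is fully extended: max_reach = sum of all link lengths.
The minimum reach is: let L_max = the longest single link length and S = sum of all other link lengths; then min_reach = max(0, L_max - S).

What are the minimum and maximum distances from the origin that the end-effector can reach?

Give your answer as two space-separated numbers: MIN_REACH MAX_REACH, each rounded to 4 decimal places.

Link lengths: [11.8, 7.4, 4.9]
max_reach = 11.8 + 7.4 + 4.9 = 24.1
L_max = max([11.8, 7.4, 4.9]) = 11.8
S (sum of others) = 24.1 - 11.8 = 12.3
min_reach = max(0, 11.8 - 12.3) = max(0, -0.5) = 0

Answer: 0.0000 24.1000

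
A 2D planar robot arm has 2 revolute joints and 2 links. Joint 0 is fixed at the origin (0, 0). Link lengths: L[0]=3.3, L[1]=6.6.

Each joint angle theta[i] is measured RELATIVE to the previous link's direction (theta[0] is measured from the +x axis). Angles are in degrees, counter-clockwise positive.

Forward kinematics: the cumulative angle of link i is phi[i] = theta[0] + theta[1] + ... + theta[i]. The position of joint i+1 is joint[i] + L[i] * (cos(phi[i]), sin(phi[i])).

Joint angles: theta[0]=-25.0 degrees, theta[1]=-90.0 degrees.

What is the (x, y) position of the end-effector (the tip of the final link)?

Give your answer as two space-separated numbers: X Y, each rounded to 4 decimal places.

Answer: 0.2015 -7.3763

Derivation:
joint[0] = (0.0000, 0.0000)  (base)
link 0: phi[0] = -25 = -25 deg
  cos(-25 deg) = 0.9063, sin(-25 deg) = -0.4226
  joint[1] = (0.0000, 0.0000) + 3.3 * (0.9063, -0.4226) = (0.0000 + 2.9908, 0.0000 + -1.3946) = (2.9908, -1.3946)
link 1: phi[1] = -25 + -90 = -115 deg
  cos(-115 deg) = -0.4226, sin(-115 deg) = -0.9063
  joint[2] = (2.9908, -1.3946) + 6.6 * (-0.4226, -0.9063) = (2.9908 + -2.7893, -1.3946 + -5.9816) = (0.2015, -7.3763)
End effector: (0.2015, -7.3763)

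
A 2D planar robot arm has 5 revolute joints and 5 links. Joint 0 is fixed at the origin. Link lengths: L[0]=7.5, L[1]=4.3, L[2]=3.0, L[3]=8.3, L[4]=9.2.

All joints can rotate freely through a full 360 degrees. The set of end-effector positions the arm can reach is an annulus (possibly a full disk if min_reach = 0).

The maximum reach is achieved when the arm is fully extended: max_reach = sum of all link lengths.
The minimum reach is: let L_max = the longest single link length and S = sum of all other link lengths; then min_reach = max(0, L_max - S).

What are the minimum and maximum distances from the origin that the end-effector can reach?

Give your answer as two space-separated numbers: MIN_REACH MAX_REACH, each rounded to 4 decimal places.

Link lengths: [7.5, 4.3, 3.0, 8.3, 9.2]
max_reach = 7.5 + 4.3 + 3 + 8.3 + 9.2 = 32.3
L_max = max([7.5, 4.3, 3.0, 8.3, 9.2]) = 9.2
S (sum of others) = 32.3 - 9.2 = 23.1
min_reach = max(0, 9.2 - 23.1) = max(0, -13.9) = 0

Answer: 0.0000 32.3000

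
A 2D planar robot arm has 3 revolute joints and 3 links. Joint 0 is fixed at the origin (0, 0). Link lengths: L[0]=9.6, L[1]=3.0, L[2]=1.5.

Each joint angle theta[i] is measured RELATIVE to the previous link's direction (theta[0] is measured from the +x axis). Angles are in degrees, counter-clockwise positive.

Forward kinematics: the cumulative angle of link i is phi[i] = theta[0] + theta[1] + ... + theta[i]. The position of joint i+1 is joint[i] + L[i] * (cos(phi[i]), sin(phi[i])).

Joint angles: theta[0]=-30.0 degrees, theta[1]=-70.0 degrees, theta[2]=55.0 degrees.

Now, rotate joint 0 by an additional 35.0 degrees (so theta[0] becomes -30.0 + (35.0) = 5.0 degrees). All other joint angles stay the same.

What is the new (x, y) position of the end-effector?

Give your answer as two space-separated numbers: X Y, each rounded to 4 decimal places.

Answer: 12.3085 -2.1427

Derivation:
joint[0] = (0.0000, 0.0000)  (base)
link 0: phi[0] = 5 = 5 deg
  cos(5 deg) = 0.9962, sin(5 deg) = 0.0872
  joint[1] = (0.0000, 0.0000) + 9.6 * (0.9962, 0.0872) = (0.0000 + 9.5635, 0.0000 + 0.8367) = (9.5635, 0.8367)
link 1: phi[1] = 5 + -70 = -65 deg
  cos(-65 deg) = 0.4226, sin(-65 deg) = -0.9063
  joint[2] = (9.5635, 0.8367) + 3 * (0.4226, -0.9063) = (9.5635 + 1.2679, 0.8367 + -2.7189) = (10.8313, -1.8822)
link 2: phi[2] = 5 + -70 + 55 = -10 deg
  cos(-10 deg) = 0.9848, sin(-10 deg) = -0.1736
  joint[3] = (10.8313, -1.8822) + 1.5 * (0.9848, -0.1736) = (10.8313 + 1.4772, -1.8822 + -0.2605) = (12.3085, -2.1427)
End effector: (12.3085, -2.1427)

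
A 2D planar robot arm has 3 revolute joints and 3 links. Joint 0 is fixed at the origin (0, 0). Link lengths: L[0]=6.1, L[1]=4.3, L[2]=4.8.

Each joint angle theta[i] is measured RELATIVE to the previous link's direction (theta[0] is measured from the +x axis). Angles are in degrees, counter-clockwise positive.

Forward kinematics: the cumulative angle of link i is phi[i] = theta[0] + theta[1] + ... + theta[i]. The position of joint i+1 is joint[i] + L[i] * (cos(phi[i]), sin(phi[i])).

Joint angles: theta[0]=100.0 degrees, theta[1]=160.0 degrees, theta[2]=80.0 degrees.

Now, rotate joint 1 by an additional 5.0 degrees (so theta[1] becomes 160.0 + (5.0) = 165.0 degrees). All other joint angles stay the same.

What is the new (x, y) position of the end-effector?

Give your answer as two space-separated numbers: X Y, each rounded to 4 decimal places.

joint[0] = (0.0000, 0.0000)  (base)
link 0: phi[0] = 100 = 100 deg
  cos(100 deg) = -0.1736, sin(100 deg) = 0.9848
  joint[1] = (0.0000, 0.0000) + 6.1 * (-0.1736, 0.9848) = (0.0000 + -1.0593, 0.0000 + 6.0073) = (-1.0593, 6.0073)
link 1: phi[1] = 100 + 165 = 265 deg
  cos(265 deg) = -0.0872, sin(265 deg) = -0.9962
  joint[2] = (-1.0593, 6.0073) + 4.3 * (-0.0872, -0.9962) = (-1.0593 + -0.3748, 6.0073 + -4.2836) = (-1.4340, 1.7237)
link 2: phi[2] = 100 + 165 + 80 = 345 deg
  cos(345 deg) = 0.9659, sin(345 deg) = -0.2588
  joint[3] = (-1.4340, 1.7237) + 4.8 * (0.9659, -0.2588) = (-1.4340 + 4.6364, 1.7237 + -1.2423) = (3.2024, 0.4814)
End effector: (3.2024, 0.4814)

Answer: 3.2024 0.4814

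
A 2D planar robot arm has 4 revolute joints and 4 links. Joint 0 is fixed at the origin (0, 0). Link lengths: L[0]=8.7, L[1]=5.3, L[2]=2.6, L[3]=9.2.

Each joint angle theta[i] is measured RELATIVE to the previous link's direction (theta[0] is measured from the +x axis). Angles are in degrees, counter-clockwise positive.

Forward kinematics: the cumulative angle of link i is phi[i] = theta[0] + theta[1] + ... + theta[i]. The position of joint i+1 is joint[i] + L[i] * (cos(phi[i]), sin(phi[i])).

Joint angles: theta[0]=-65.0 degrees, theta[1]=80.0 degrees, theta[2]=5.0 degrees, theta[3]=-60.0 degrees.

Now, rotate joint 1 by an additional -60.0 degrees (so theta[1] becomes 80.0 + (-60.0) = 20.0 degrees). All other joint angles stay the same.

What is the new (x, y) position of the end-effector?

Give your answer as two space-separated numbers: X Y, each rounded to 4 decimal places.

joint[0] = (0.0000, 0.0000)  (base)
link 0: phi[0] = -65 = -65 deg
  cos(-65 deg) = 0.4226, sin(-65 deg) = -0.9063
  joint[1] = (0.0000, 0.0000) + 8.7 * (0.4226, -0.9063) = (0.0000 + 3.6768, 0.0000 + -7.8849) = (3.6768, -7.8849)
link 1: phi[1] = -65 + 20 = -45 deg
  cos(-45 deg) = 0.7071, sin(-45 deg) = -0.7071
  joint[2] = (3.6768, -7.8849) + 5.3 * (0.7071, -0.7071) = (3.6768 + 3.7477, -7.8849 + -3.7477) = (7.4244, -11.6325)
link 2: phi[2] = -65 + 20 + 5 = -40 deg
  cos(-40 deg) = 0.7660, sin(-40 deg) = -0.6428
  joint[3] = (7.4244, -11.6325) + 2.6 * (0.7660, -0.6428) = (7.4244 + 1.9917, -11.6325 + -1.6712) = (9.4162, -13.3038)
link 3: phi[3] = -65 + 20 + 5 + -60 = -100 deg
  cos(-100 deg) = -0.1736, sin(-100 deg) = -0.9848
  joint[4] = (9.4162, -13.3038) + 9.2 * (-0.1736, -0.9848) = (9.4162 + -1.5976, -13.3038 + -9.0602) = (7.8186, -22.3640)
End effector: (7.8186, -22.3640)

Answer: 7.8186 -22.3640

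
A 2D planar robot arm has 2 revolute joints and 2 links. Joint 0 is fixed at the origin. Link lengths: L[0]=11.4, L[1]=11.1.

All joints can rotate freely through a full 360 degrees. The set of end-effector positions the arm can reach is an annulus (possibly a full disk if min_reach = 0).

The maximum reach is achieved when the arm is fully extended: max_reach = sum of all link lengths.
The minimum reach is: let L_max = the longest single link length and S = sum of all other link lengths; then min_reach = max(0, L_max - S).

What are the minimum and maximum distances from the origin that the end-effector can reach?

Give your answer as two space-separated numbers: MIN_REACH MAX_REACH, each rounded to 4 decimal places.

Link lengths: [11.4, 11.1]
max_reach = 11.4 + 11.1 = 22.5
L_max = max([11.4, 11.1]) = 11.4
S (sum of others) = 22.5 - 11.4 = 11.1
min_reach = max(0, 11.4 - 11.1) = max(0, 0.3) = 0.3

Answer: 0.3000 22.5000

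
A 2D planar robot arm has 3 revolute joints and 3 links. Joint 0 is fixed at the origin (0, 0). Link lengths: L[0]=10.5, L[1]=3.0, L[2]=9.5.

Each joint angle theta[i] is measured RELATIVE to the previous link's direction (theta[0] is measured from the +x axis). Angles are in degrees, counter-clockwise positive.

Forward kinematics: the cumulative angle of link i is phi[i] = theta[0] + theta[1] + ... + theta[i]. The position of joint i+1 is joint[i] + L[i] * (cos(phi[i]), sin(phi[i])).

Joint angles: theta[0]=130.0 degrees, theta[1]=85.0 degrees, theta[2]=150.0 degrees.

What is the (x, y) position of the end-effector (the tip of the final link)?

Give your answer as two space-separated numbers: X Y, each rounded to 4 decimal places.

Answer: 0.2571 7.1507

Derivation:
joint[0] = (0.0000, 0.0000)  (base)
link 0: phi[0] = 130 = 130 deg
  cos(130 deg) = -0.6428, sin(130 deg) = 0.7660
  joint[1] = (0.0000, 0.0000) + 10.5 * (-0.6428, 0.7660) = (0.0000 + -6.7493, 0.0000 + 8.0435) = (-6.7493, 8.0435)
link 1: phi[1] = 130 + 85 = 215 deg
  cos(215 deg) = -0.8192, sin(215 deg) = -0.5736
  joint[2] = (-6.7493, 8.0435) + 3 * (-0.8192, -0.5736) = (-6.7493 + -2.4575, 8.0435 + -1.7207) = (-9.2067, 6.3227)
link 2: phi[2] = 130 + 85 + 150 = 365 deg
  cos(365 deg) = 0.9962, sin(365 deg) = 0.0872
  joint[3] = (-9.2067, 6.3227) + 9.5 * (0.9962, 0.0872) = (-9.2067 + 9.4638, 6.3227 + 0.8280) = (0.2571, 7.1507)
End effector: (0.2571, 7.1507)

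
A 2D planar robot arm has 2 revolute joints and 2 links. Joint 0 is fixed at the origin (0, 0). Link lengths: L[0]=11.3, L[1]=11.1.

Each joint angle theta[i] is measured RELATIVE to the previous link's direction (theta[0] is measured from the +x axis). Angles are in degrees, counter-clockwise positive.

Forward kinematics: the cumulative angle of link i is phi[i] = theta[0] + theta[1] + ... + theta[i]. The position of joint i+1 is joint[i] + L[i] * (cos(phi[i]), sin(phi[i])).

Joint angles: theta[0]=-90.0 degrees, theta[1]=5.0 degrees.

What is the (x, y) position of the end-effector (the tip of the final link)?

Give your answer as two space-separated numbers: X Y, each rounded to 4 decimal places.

Answer: 0.9674 -22.3578

Derivation:
joint[0] = (0.0000, 0.0000)  (base)
link 0: phi[0] = -90 = -90 deg
  cos(-90 deg) = 0.0000, sin(-90 deg) = -1.0000
  joint[1] = (0.0000, 0.0000) + 11.3 * (0.0000, -1.0000) = (0.0000 + 0.0000, 0.0000 + -11.3000) = (0.0000, -11.3000)
link 1: phi[1] = -90 + 5 = -85 deg
  cos(-85 deg) = 0.0872, sin(-85 deg) = -0.9962
  joint[2] = (0.0000, -11.3000) + 11.1 * (0.0872, -0.9962) = (0.0000 + 0.9674, -11.3000 + -11.0578) = (0.9674, -22.3578)
End effector: (0.9674, -22.3578)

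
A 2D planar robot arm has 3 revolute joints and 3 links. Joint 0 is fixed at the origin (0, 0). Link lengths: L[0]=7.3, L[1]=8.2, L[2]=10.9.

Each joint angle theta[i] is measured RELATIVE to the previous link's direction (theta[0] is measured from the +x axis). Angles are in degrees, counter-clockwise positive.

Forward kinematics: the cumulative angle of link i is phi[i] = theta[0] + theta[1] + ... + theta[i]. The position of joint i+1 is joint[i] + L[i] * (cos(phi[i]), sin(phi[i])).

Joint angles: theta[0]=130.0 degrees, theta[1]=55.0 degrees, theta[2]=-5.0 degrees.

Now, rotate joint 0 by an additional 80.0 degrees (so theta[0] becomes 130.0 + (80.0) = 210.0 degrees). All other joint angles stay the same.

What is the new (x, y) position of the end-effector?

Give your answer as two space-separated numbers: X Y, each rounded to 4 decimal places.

joint[0] = (0.0000, 0.0000)  (base)
link 0: phi[0] = 210 = 210 deg
  cos(210 deg) = -0.8660, sin(210 deg) = -0.5000
  joint[1] = (0.0000, 0.0000) + 7.3 * (-0.8660, -0.5000) = (0.0000 + -6.3220, 0.0000 + -3.6500) = (-6.3220, -3.6500)
link 1: phi[1] = 210 + 55 = 265 deg
  cos(265 deg) = -0.0872, sin(265 deg) = -0.9962
  joint[2] = (-6.3220, -3.6500) + 8.2 * (-0.0872, -0.9962) = (-6.3220 + -0.7147, -3.6500 + -8.1688) = (-7.0367, -11.8188)
link 2: phi[2] = 210 + 55 + -5 = 260 deg
  cos(260 deg) = -0.1736, sin(260 deg) = -0.9848
  joint[3] = (-7.0367, -11.8188) + 10.9 * (-0.1736, -0.9848) = (-7.0367 + -1.8928, -11.8188 + -10.7344) = (-8.9294, -22.5532)
End effector: (-8.9294, -22.5532)

Answer: -8.9294 -22.5532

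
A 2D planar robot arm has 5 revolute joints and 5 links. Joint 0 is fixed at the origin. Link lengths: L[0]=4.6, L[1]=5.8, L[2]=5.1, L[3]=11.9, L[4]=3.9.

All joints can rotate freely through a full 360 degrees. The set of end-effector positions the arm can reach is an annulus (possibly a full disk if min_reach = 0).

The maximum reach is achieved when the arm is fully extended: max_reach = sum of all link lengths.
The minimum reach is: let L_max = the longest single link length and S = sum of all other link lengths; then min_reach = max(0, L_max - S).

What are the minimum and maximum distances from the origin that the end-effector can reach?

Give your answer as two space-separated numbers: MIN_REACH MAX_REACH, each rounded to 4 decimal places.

Answer: 0.0000 31.3000

Derivation:
Link lengths: [4.6, 5.8, 5.1, 11.9, 3.9]
max_reach = 4.6 + 5.8 + 5.1 + 11.9 + 3.9 = 31.3
L_max = max([4.6, 5.8, 5.1, 11.9, 3.9]) = 11.9
S (sum of others) = 31.3 - 11.9 = 19.4
min_reach = max(0, 11.9 - 19.4) = max(0, -7.5) = 0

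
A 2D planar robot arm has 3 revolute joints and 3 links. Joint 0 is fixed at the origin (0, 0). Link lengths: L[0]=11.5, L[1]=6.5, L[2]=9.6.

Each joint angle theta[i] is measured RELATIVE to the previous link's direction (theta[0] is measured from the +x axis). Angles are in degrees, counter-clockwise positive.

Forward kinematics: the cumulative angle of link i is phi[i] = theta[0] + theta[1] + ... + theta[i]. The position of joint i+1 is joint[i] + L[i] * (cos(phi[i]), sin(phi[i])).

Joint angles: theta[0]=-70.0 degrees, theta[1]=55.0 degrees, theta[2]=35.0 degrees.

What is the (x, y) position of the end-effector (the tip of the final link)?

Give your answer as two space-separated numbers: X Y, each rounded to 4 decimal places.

joint[0] = (0.0000, 0.0000)  (base)
link 0: phi[0] = -70 = -70 deg
  cos(-70 deg) = 0.3420, sin(-70 deg) = -0.9397
  joint[1] = (0.0000, 0.0000) + 11.5 * (0.3420, -0.9397) = (0.0000 + 3.9332, 0.0000 + -10.8065) = (3.9332, -10.8065)
link 1: phi[1] = -70 + 55 = -15 deg
  cos(-15 deg) = 0.9659, sin(-15 deg) = -0.2588
  joint[2] = (3.9332, -10.8065) + 6.5 * (0.9659, -0.2588) = (3.9332 + 6.2785, -10.8065 + -1.6823) = (10.2117, -12.4888)
link 2: phi[2] = -70 + 55 + 35 = 20 deg
  cos(20 deg) = 0.9397, sin(20 deg) = 0.3420
  joint[3] = (10.2117, -12.4888) + 9.6 * (0.9397, 0.3420) = (10.2117 + 9.0210, -12.4888 + 3.2834) = (19.2328, -9.2054)
End effector: (19.2328, -9.2054)

Answer: 19.2328 -9.2054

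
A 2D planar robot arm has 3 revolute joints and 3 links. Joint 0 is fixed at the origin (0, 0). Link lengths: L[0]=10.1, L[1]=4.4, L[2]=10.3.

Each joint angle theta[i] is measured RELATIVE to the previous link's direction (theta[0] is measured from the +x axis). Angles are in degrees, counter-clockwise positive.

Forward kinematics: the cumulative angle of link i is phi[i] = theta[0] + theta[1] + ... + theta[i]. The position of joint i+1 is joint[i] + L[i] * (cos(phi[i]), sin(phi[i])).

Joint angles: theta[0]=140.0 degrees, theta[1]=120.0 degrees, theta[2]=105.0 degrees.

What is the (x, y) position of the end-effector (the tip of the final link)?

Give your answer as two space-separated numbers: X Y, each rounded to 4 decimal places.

Answer: 1.7597 3.0567

Derivation:
joint[0] = (0.0000, 0.0000)  (base)
link 0: phi[0] = 140 = 140 deg
  cos(140 deg) = -0.7660, sin(140 deg) = 0.6428
  joint[1] = (0.0000, 0.0000) + 10.1 * (-0.7660, 0.6428) = (0.0000 + -7.7370, 0.0000 + 6.4922) = (-7.7370, 6.4922)
link 1: phi[1] = 140 + 120 = 260 deg
  cos(260 deg) = -0.1736, sin(260 deg) = -0.9848
  joint[2] = (-7.7370, 6.4922) + 4.4 * (-0.1736, -0.9848) = (-7.7370 + -0.7641, 6.4922 + -4.3332) = (-8.5011, 2.1590)
link 2: phi[2] = 140 + 120 + 105 = 365 deg
  cos(365 deg) = 0.9962, sin(365 deg) = 0.0872
  joint[3] = (-8.5011, 2.1590) + 10.3 * (0.9962, 0.0872) = (-8.5011 + 10.2608, 2.1590 + 0.8977) = (1.7597, 3.0567)
End effector: (1.7597, 3.0567)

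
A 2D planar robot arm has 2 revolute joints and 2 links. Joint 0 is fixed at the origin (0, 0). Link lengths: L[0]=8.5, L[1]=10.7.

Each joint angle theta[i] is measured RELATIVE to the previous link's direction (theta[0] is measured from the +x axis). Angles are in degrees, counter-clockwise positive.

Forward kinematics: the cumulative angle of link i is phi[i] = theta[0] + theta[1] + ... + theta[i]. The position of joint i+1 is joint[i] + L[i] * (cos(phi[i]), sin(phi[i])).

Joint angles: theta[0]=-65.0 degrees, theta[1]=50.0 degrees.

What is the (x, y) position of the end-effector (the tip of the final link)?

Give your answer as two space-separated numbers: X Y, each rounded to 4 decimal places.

joint[0] = (0.0000, 0.0000)  (base)
link 0: phi[0] = -65 = -65 deg
  cos(-65 deg) = 0.4226, sin(-65 deg) = -0.9063
  joint[1] = (0.0000, 0.0000) + 8.5 * (0.4226, -0.9063) = (0.0000 + 3.5923, 0.0000 + -7.7036) = (3.5923, -7.7036)
link 1: phi[1] = -65 + 50 = -15 deg
  cos(-15 deg) = 0.9659, sin(-15 deg) = -0.2588
  joint[2] = (3.5923, -7.7036) + 10.7 * (0.9659, -0.2588) = (3.5923 + 10.3354, -7.7036 + -2.7694) = (13.9277, -10.4730)
End effector: (13.9277, -10.4730)

Answer: 13.9277 -10.4730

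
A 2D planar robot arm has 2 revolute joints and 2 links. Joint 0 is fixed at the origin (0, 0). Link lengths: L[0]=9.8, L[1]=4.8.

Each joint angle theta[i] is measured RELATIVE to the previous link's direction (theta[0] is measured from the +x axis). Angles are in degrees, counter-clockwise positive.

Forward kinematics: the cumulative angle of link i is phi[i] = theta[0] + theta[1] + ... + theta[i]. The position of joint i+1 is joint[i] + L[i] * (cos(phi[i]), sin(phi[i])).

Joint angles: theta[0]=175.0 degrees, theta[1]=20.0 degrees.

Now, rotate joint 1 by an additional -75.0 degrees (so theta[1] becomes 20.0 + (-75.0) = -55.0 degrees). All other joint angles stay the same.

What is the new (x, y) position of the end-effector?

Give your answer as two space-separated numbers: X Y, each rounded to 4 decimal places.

Answer: -12.1627 5.0110

Derivation:
joint[0] = (0.0000, 0.0000)  (base)
link 0: phi[0] = 175 = 175 deg
  cos(175 deg) = -0.9962, sin(175 deg) = 0.0872
  joint[1] = (0.0000, 0.0000) + 9.8 * (-0.9962, 0.0872) = (0.0000 + -9.7627, 0.0000 + 0.8541) = (-9.7627, 0.8541)
link 1: phi[1] = 175 + -55 = 120 deg
  cos(120 deg) = -0.5000, sin(120 deg) = 0.8660
  joint[2] = (-9.7627, 0.8541) + 4.8 * (-0.5000, 0.8660) = (-9.7627 + -2.4000, 0.8541 + 4.1569) = (-12.1627, 5.0110)
End effector: (-12.1627, 5.0110)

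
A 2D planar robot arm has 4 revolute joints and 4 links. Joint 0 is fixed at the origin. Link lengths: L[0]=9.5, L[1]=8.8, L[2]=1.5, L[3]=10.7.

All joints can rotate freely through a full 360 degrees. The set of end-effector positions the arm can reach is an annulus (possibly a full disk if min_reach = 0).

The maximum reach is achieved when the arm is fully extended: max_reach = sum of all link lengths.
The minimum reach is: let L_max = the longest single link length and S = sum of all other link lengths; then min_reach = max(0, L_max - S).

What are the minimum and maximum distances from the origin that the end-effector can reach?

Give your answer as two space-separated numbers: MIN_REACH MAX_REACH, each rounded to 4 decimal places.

Link lengths: [9.5, 8.8, 1.5, 10.7]
max_reach = 9.5 + 8.8 + 1.5 + 10.7 = 30.5
L_max = max([9.5, 8.8, 1.5, 10.7]) = 10.7
S (sum of others) = 30.5 - 10.7 = 19.8
min_reach = max(0, 10.7 - 19.8) = max(0, -9.1) = 0

Answer: 0.0000 30.5000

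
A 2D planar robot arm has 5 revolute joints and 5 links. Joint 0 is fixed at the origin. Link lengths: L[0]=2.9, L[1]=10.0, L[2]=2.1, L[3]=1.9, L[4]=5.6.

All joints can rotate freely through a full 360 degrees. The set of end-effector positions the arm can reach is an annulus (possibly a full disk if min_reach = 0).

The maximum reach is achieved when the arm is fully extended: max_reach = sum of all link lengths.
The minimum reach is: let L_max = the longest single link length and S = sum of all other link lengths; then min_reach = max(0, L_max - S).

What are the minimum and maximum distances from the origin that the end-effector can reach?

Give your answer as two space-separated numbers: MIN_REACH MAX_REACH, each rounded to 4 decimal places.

Link lengths: [2.9, 10.0, 2.1, 1.9, 5.6]
max_reach = 2.9 + 10 + 2.1 + 1.9 + 5.6 = 22.5
L_max = max([2.9, 10.0, 2.1, 1.9, 5.6]) = 10
S (sum of others) = 22.5 - 10 = 12.5
min_reach = max(0, 10 - 12.5) = max(0, -2.5) = 0

Answer: 0.0000 22.5000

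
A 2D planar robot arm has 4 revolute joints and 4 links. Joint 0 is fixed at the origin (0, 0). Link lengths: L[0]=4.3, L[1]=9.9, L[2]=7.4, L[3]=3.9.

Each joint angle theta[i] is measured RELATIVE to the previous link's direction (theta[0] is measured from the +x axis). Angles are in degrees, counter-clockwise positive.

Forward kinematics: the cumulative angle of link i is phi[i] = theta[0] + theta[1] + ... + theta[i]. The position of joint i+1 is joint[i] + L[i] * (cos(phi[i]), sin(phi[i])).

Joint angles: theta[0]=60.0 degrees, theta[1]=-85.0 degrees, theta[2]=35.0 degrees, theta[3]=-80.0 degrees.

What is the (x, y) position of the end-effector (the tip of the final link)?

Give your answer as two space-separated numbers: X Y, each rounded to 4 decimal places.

joint[0] = (0.0000, 0.0000)  (base)
link 0: phi[0] = 60 = 60 deg
  cos(60 deg) = 0.5000, sin(60 deg) = 0.8660
  joint[1] = (0.0000, 0.0000) + 4.3 * (0.5000, 0.8660) = (0.0000 + 2.1500, 0.0000 + 3.7239) = (2.1500, 3.7239)
link 1: phi[1] = 60 + -85 = -25 deg
  cos(-25 deg) = 0.9063, sin(-25 deg) = -0.4226
  joint[2] = (2.1500, 3.7239) + 9.9 * (0.9063, -0.4226) = (2.1500 + 8.9724, 3.7239 + -4.1839) = (11.1224, -0.4600)
link 2: phi[2] = 60 + -85 + 35 = 10 deg
  cos(10 deg) = 0.9848, sin(10 deg) = 0.1736
  joint[3] = (11.1224, -0.4600) + 7.4 * (0.9848, 0.1736) = (11.1224 + 7.2876, -0.4600 + 1.2850) = (18.4100, 0.8250)
link 3: phi[3] = 60 + -85 + 35 + -80 = -70 deg
  cos(-70 deg) = 0.3420, sin(-70 deg) = -0.9397
  joint[4] = (18.4100, 0.8250) + 3.9 * (0.3420, -0.9397) = (18.4100 + 1.3339, 0.8250 + -3.6648) = (19.7439, -2.8398)
End effector: (19.7439, -2.8398)

Answer: 19.7439 -2.8398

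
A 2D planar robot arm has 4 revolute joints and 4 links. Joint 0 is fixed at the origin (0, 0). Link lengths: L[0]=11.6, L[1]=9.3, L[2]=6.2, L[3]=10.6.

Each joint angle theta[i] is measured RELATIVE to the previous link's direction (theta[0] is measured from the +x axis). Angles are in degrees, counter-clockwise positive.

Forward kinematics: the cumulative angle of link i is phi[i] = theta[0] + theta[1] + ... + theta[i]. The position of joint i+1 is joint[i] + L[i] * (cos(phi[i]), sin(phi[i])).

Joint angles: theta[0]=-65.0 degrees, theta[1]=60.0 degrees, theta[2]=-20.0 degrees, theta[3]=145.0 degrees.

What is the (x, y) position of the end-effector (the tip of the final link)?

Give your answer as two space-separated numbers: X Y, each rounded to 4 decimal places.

Answer: 14.4861 -4.7641

Derivation:
joint[0] = (0.0000, 0.0000)  (base)
link 0: phi[0] = -65 = -65 deg
  cos(-65 deg) = 0.4226, sin(-65 deg) = -0.9063
  joint[1] = (0.0000, 0.0000) + 11.6 * (0.4226, -0.9063) = (0.0000 + 4.9024, 0.0000 + -10.5132) = (4.9024, -10.5132)
link 1: phi[1] = -65 + 60 = -5 deg
  cos(-5 deg) = 0.9962, sin(-5 deg) = -0.0872
  joint[2] = (4.9024, -10.5132) + 9.3 * (0.9962, -0.0872) = (4.9024 + 9.2646, -10.5132 + -0.8105) = (14.1670, -11.3237)
link 2: phi[2] = -65 + 60 + -20 = -25 deg
  cos(-25 deg) = 0.9063, sin(-25 deg) = -0.4226
  joint[3] = (14.1670, -11.3237) + 6.2 * (0.9063, -0.4226) = (14.1670 + 5.6191, -11.3237 + -2.6202) = (19.7861, -13.9440)
link 3: phi[3] = -65 + 60 + -20 + 145 = 120 deg
  cos(120 deg) = -0.5000, sin(120 deg) = 0.8660
  joint[4] = (19.7861, -13.9440) + 10.6 * (-0.5000, 0.8660) = (19.7861 + -5.3000, -13.9440 + 9.1799) = (14.4861, -4.7641)
End effector: (14.4861, -4.7641)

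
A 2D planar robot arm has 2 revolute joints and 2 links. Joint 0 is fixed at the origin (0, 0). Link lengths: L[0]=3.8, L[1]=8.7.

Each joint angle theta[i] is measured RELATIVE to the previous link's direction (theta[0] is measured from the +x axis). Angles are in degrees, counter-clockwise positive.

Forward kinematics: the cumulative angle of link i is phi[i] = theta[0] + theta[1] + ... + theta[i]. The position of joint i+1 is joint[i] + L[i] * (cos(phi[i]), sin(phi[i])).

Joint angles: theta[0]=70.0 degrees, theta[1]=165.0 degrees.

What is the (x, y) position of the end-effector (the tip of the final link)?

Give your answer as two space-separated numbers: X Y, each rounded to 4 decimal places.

joint[0] = (0.0000, 0.0000)  (base)
link 0: phi[0] = 70 = 70 deg
  cos(70 deg) = 0.3420, sin(70 deg) = 0.9397
  joint[1] = (0.0000, 0.0000) + 3.8 * (0.3420, 0.9397) = (0.0000 + 1.2997, 0.0000 + 3.5708) = (1.2997, 3.5708)
link 1: phi[1] = 70 + 165 = 235 deg
  cos(235 deg) = -0.5736, sin(235 deg) = -0.8192
  joint[2] = (1.2997, 3.5708) + 8.7 * (-0.5736, -0.8192) = (1.2997 + -4.9901, 3.5708 + -7.1266) = (-3.6904, -3.5558)
End effector: (-3.6904, -3.5558)

Answer: -3.6904 -3.5558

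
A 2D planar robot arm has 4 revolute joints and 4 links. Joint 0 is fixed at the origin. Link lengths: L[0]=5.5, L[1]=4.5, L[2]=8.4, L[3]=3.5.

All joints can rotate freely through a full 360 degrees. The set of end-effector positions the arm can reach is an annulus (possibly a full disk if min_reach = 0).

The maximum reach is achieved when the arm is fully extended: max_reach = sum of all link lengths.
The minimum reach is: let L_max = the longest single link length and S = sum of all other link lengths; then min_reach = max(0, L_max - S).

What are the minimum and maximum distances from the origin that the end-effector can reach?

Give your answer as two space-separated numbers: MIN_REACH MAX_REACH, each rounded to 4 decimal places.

Answer: 0.0000 21.9000

Derivation:
Link lengths: [5.5, 4.5, 8.4, 3.5]
max_reach = 5.5 + 4.5 + 8.4 + 3.5 = 21.9
L_max = max([5.5, 4.5, 8.4, 3.5]) = 8.4
S (sum of others) = 21.9 - 8.4 = 13.5
min_reach = max(0, 8.4 - 13.5) = max(0, -5.1) = 0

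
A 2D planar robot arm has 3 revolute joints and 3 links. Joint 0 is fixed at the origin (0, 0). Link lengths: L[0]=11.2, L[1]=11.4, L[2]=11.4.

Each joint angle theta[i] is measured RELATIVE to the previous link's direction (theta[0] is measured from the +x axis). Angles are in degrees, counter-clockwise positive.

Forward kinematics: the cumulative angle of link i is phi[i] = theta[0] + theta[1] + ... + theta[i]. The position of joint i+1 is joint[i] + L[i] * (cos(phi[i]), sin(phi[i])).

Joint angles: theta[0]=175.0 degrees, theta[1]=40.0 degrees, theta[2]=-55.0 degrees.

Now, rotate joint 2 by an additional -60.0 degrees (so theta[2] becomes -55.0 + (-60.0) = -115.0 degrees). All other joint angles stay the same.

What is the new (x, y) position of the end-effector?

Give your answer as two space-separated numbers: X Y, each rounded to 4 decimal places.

Answer: -22.4753 5.6642

Derivation:
joint[0] = (0.0000, 0.0000)  (base)
link 0: phi[0] = 175 = 175 deg
  cos(175 deg) = -0.9962, sin(175 deg) = 0.0872
  joint[1] = (0.0000, 0.0000) + 11.2 * (-0.9962, 0.0872) = (0.0000 + -11.1574, 0.0000 + 0.9761) = (-11.1574, 0.9761)
link 1: phi[1] = 175 + 40 = 215 deg
  cos(215 deg) = -0.8192, sin(215 deg) = -0.5736
  joint[2] = (-11.1574, 0.9761) + 11.4 * (-0.8192, -0.5736) = (-11.1574 + -9.3383, 0.9761 + -6.5388) = (-20.4957, -5.5626)
link 2: phi[2] = 175 + 40 + -115 = 100 deg
  cos(100 deg) = -0.1736, sin(100 deg) = 0.9848
  joint[3] = (-20.4957, -5.5626) + 11.4 * (-0.1736, 0.9848) = (-20.4957 + -1.9796, -5.5626 + 11.2268) = (-22.4753, 5.6642)
End effector: (-22.4753, 5.6642)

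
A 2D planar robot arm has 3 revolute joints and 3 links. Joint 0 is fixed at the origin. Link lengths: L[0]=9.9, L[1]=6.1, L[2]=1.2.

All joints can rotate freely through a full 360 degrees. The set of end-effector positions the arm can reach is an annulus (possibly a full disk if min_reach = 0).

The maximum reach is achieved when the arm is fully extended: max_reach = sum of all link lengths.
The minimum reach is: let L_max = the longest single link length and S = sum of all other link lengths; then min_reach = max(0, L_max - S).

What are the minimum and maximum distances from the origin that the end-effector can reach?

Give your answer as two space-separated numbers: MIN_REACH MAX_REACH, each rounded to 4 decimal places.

Link lengths: [9.9, 6.1, 1.2]
max_reach = 9.9 + 6.1 + 1.2 = 17.2
L_max = max([9.9, 6.1, 1.2]) = 9.9
S (sum of others) = 17.2 - 9.9 = 7.3
min_reach = max(0, 9.9 - 7.3) = max(0, 2.6) = 2.6

Answer: 2.6000 17.2000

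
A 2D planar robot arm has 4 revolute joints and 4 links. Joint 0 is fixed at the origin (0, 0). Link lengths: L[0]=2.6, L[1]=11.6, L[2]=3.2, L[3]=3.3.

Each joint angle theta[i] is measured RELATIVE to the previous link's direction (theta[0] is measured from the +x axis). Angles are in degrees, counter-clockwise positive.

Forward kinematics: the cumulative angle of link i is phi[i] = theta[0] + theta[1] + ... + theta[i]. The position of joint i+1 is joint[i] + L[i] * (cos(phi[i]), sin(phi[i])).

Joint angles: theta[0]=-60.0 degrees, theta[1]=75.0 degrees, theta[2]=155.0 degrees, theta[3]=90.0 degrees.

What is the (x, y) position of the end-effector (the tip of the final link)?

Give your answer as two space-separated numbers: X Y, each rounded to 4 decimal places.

Answer: 8.7803 -1.9436

Derivation:
joint[0] = (0.0000, 0.0000)  (base)
link 0: phi[0] = -60 = -60 deg
  cos(-60 deg) = 0.5000, sin(-60 deg) = -0.8660
  joint[1] = (0.0000, 0.0000) + 2.6 * (0.5000, -0.8660) = (0.0000 + 1.3000, 0.0000 + -2.2517) = (1.3000, -2.2517)
link 1: phi[1] = -60 + 75 = 15 deg
  cos(15 deg) = 0.9659, sin(15 deg) = 0.2588
  joint[2] = (1.3000, -2.2517) + 11.6 * (0.9659, 0.2588) = (1.3000 + 11.2047, -2.2517 + 3.0023) = (12.5047, 0.7506)
link 2: phi[2] = -60 + 75 + 155 = 170 deg
  cos(170 deg) = -0.9848, sin(170 deg) = 0.1736
  joint[3] = (12.5047, 0.7506) + 3.2 * (-0.9848, 0.1736) = (12.5047 + -3.1514, 0.7506 + 0.5557) = (9.3534, 1.3063)
link 3: phi[3] = -60 + 75 + 155 + 90 = 260 deg
  cos(260 deg) = -0.1736, sin(260 deg) = -0.9848
  joint[4] = (9.3534, 1.3063) + 3.3 * (-0.1736, -0.9848) = (9.3534 + -0.5730, 1.3063 + -3.2499) = (8.7803, -1.9436)
End effector: (8.7803, -1.9436)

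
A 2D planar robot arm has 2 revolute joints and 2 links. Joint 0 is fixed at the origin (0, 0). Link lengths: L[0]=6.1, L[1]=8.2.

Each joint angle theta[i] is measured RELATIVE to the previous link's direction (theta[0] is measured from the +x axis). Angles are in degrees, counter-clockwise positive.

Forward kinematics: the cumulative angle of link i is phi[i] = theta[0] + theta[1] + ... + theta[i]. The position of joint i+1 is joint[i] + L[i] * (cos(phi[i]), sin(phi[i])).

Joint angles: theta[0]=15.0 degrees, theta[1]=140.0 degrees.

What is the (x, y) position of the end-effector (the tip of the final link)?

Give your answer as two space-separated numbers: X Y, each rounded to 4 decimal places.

Answer: -1.5396 5.0443

Derivation:
joint[0] = (0.0000, 0.0000)  (base)
link 0: phi[0] = 15 = 15 deg
  cos(15 deg) = 0.9659, sin(15 deg) = 0.2588
  joint[1] = (0.0000, 0.0000) + 6.1 * (0.9659, 0.2588) = (0.0000 + 5.8921, 0.0000 + 1.5788) = (5.8921, 1.5788)
link 1: phi[1] = 15 + 140 = 155 deg
  cos(155 deg) = -0.9063, sin(155 deg) = 0.4226
  joint[2] = (5.8921, 1.5788) + 8.2 * (-0.9063, 0.4226) = (5.8921 + -7.4317, 1.5788 + 3.4655) = (-1.5396, 5.0443)
End effector: (-1.5396, 5.0443)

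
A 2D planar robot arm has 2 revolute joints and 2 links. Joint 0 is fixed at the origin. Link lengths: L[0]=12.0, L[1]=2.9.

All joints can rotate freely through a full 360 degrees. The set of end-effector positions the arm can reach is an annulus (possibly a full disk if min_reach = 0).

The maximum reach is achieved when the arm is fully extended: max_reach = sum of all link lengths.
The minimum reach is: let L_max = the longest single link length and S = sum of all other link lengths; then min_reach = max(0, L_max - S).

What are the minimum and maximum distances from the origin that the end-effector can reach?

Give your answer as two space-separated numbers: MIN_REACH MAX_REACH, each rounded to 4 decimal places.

Link lengths: [12.0, 2.9]
max_reach = 12 + 2.9 = 14.9
L_max = max([12.0, 2.9]) = 12
S (sum of others) = 14.9 - 12 = 2.9
min_reach = max(0, 12 - 2.9) = max(0, 9.1) = 9.1

Answer: 9.1000 14.9000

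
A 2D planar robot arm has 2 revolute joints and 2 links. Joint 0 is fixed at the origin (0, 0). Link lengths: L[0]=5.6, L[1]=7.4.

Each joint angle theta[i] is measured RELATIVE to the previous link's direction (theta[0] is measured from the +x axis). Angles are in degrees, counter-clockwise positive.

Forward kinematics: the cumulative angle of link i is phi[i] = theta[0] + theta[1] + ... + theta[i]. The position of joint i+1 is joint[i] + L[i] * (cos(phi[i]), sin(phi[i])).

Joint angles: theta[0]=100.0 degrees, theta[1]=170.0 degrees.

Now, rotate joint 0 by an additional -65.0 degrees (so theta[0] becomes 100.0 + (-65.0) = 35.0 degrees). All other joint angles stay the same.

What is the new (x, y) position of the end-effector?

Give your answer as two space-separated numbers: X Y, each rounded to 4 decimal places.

Answer: -2.1194 0.0847

Derivation:
joint[0] = (0.0000, 0.0000)  (base)
link 0: phi[0] = 35 = 35 deg
  cos(35 deg) = 0.8192, sin(35 deg) = 0.5736
  joint[1] = (0.0000, 0.0000) + 5.6 * (0.8192, 0.5736) = (0.0000 + 4.5873, 0.0000 + 3.2120) = (4.5873, 3.2120)
link 1: phi[1] = 35 + 170 = 205 deg
  cos(205 deg) = -0.9063, sin(205 deg) = -0.4226
  joint[2] = (4.5873, 3.2120) + 7.4 * (-0.9063, -0.4226) = (4.5873 + -6.7067, 3.2120 + -3.1274) = (-2.1194, 0.0847)
End effector: (-2.1194, 0.0847)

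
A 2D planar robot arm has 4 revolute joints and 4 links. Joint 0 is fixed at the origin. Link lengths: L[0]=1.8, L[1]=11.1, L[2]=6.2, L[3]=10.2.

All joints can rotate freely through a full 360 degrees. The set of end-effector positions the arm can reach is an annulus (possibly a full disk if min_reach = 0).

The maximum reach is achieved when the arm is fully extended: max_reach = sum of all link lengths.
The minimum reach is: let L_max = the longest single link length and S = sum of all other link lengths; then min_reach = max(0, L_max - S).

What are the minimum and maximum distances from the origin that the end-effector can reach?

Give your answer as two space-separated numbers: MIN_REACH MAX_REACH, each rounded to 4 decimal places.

Answer: 0.0000 29.3000

Derivation:
Link lengths: [1.8, 11.1, 6.2, 10.2]
max_reach = 1.8 + 11.1 + 6.2 + 10.2 = 29.3
L_max = max([1.8, 11.1, 6.2, 10.2]) = 11.1
S (sum of others) = 29.3 - 11.1 = 18.2
min_reach = max(0, 11.1 - 18.2) = max(0, -7.1) = 0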